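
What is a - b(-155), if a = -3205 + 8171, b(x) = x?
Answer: 5121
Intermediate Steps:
a = 4966
a - b(-155) = 4966 - 1*(-155) = 4966 + 155 = 5121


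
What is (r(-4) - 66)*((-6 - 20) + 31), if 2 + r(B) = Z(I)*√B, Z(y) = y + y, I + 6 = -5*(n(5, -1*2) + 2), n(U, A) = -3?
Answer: -340 - 20*I ≈ -340.0 - 20.0*I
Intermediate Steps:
I = -1 (I = -6 - 5*(-3 + 2) = -6 - 5*(-1) = -6 + 5 = -1)
Z(y) = 2*y
r(B) = -2 - 2*√B (r(B) = -2 + (2*(-1))*√B = -2 - 2*√B)
(r(-4) - 66)*((-6 - 20) + 31) = ((-2 - 4*I) - 66)*((-6 - 20) + 31) = ((-2 - 4*I) - 66)*(-26 + 31) = ((-2 - 4*I) - 66)*5 = (-68 - 4*I)*5 = -340 - 20*I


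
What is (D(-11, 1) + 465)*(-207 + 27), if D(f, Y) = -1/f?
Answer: -920880/11 ≈ -83716.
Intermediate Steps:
(D(-11, 1) + 465)*(-207 + 27) = (-1/(-11) + 465)*(-207 + 27) = (-1*(-1/11) + 465)*(-180) = (1/11 + 465)*(-180) = (5116/11)*(-180) = -920880/11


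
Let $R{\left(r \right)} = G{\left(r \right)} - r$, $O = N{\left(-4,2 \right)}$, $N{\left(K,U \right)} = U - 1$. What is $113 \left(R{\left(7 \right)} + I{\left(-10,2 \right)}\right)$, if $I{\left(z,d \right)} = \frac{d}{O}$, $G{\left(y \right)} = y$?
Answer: $226$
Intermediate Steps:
$N{\left(K,U \right)} = -1 + U$
$O = 1$ ($O = -1 + 2 = 1$)
$I{\left(z,d \right)} = d$ ($I{\left(z,d \right)} = \frac{d}{1} = d 1 = d$)
$R{\left(r \right)} = 0$ ($R{\left(r \right)} = r - r = 0$)
$113 \left(R{\left(7 \right)} + I{\left(-10,2 \right)}\right) = 113 \left(0 + 2\right) = 113 \cdot 2 = 226$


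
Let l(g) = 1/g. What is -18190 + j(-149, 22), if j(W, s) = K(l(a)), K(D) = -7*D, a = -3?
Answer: -54563/3 ≈ -18188.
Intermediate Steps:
j(W, s) = 7/3 (j(W, s) = -7/(-3) = -7*(-⅓) = 7/3)
-18190 + j(-149, 22) = -18190 + 7/3 = -54563/3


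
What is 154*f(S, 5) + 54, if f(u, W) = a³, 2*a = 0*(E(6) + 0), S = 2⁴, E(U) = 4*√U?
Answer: 54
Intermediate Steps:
S = 16
a = 0 (a = (0*(4*√6 + 0))/2 = (0*(4*√6))/2 = (½)*0 = 0)
f(u, W) = 0 (f(u, W) = 0³ = 0)
154*f(S, 5) + 54 = 154*0 + 54 = 0 + 54 = 54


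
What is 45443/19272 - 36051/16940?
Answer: 1705217/7419720 ≈ 0.22982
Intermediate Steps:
45443/19272 - 36051/16940 = 1705217/7419720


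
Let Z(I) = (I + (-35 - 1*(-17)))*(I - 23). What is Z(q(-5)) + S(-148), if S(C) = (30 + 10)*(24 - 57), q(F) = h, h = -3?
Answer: -774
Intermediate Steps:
q(F) = -3
Z(I) = (-23 + I)*(-18 + I) (Z(I) = (I + (-35 + 17))*(-23 + I) = (I - 18)*(-23 + I) = (-18 + I)*(-23 + I) = (-23 + I)*(-18 + I))
S(C) = -1320 (S(C) = 40*(-33) = -1320)
Z(q(-5)) + S(-148) = (414 + (-3)² - 41*(-3)) - 1320 = (414 + 9 + 123) - 1320 = 546 - 1320 = -774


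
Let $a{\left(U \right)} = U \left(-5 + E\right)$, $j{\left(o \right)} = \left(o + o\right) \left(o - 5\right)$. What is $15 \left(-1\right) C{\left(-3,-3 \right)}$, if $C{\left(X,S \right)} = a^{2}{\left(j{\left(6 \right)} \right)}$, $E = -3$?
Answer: $-138240$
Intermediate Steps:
$j{\left(o \right)} = 2 o \left(-5 + o\right)$
$a{\left(U \right)} = - 8 U$ ($a{\left(U \right)} = U \left(-5 - 3\right) = U \left(-8\right) = - 8 U$)
$C{\left(X,S \right)} = 9216$ ($C{\left(X,S \right)} = \left(- 8 \cdot 2 \cdot 6 \left(-5 + 6\right)\right)^{2} = \left(- 8 \cdot 2 \cdot 6 \cdot 1\right)^{2} = \left(\left(-8\right) 12\right)^{2} = \left(-96\right)^{2} = 9216$)
$15 \left(-1\right) C{\left(-3,-3 \right)} = 15 \left(-1\right) 9216 = \left(-15\right) 9216 = -138240$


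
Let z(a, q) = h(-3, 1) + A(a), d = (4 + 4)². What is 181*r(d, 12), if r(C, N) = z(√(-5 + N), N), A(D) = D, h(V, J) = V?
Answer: -543 + 181*√7 ≈ -64.119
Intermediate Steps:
d = 64 (d = 8² = 64)
z(a, q) = -3 + a
r(C, N) = -3 + √(-5 + N)
181*r(d, 12) = 181*(-3 + √(-5 + 12)) = 181*(-3 + √7) = -543 + 181*√7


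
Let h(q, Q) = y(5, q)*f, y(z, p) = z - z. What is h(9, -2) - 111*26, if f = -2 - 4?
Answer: -2886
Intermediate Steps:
f = -6
y(z, p) = 0
h(q, Q) = 0 (h(q, Q) = 0*(-6) = 0)
h(9, -2) - 111*26 = 0 - 111*26 = 0 - 2886 = -2886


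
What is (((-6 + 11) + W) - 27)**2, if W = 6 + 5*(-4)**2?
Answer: 4096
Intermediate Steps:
W = 86 (W = 6 + 5*16 = 6 + 80 = 86)
(((-6 + 11) + W) - 27)**2 = (((-6 + 11) + 86) - 27)**2 = ((5 + 86) - 27)**2 = (91 - 27)**2 = 64**2 = 4096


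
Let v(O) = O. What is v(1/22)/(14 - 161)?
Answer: -1/3234 ≈ -0.00030921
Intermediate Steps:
v(1/22)/(14 - 161) = 1/((14 - 161)*22) = (1/22)/(-147) = -1/147*1/22 = -1/3234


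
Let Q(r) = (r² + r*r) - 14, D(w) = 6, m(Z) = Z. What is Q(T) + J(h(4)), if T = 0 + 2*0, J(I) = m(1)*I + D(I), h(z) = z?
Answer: -4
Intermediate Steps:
J(I) = 6 + I (J(I) = 1*I + 6 = I + 6 = 6 + I)
T = 0 (T = 0 + 0 = 0)
Q(r) = -14 + 2*r² (Q(r) = (r² + r²) - 14 = 2*r² - 14 = -14 + 2*r²)
Q(T) + J(h(4)) = (-14 + 2*0²) + (6 + 4) = (-14 + 2*0) + 10 = (-14 + 0) + 10 = -14 + 10 = -4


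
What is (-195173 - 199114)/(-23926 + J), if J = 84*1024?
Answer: -394287/62090 ≈ -6.3503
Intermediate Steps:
J = 86016
(-195173 - 199114)/(-23926 + J) = (-195173 - 199114)/(-23926 + 86016) = -394287/62090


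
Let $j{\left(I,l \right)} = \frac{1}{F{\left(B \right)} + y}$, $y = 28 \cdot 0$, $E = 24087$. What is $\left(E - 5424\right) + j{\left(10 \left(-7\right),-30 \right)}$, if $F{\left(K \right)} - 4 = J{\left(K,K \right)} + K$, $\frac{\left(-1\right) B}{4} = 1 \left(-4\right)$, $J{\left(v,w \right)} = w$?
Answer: $\frac{671869}{36} \approx 18663.0$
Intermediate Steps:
$y = 0$
$B = 16$ ($B = - 4 \cdot 1 \left(-4\right) = \left(-4\right) \left(-4\right) = 16$)
$F{\left(K \right)} = 4 + 2 K$ ($F{\left(K \right)} = 4 + \left(K + K\right) = 4 + 2 K$)
$j{\left(I,l \right)} = \frac{1}{36}$ ($j{\left(I,l \right)} = \frac{1}{\left(4 + 2 \cdot 16\right) + 0} = \frac{1}{\left(4 + 32\right) + 0} = \frac{1}{36 + 0} = \frac{1}{36}$)
$\left(E - 5424\right) + j{\left(10 \left(-7\right),-30 \right)} = \left(24087 - 5424\right) + \frac{1}{36} = 18663 + \frac{1}{36} = \frac{671869}{36}$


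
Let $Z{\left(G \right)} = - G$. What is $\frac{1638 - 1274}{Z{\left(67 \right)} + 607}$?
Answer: $\frac{91}{135} \approx 0.67407$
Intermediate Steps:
$\frac{1638 - 1274}{Z{\left(67 \right)} + 607} = \frac{1638 - 1274}{\left(-1\right) 67 + 607} = \frac{364}{-67 + 607} = \frac{364}{540} = 364 \cdot \frac{1}{540} = \frac{91}{135}$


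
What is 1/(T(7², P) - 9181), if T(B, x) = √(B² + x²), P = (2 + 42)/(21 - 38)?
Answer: -2653309/24359334104 - 85*√27833/24359334104 ≈ -0.00010951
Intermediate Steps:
P = -44/17 (P = 44/(-17) = 44*(-1/17) = -44/17 ≈ -2.5882)
1/(T(7², P) - 9181) = 1/(√((7²)² + (-44/17)²) - 9181) = 1/(√(49² + 1936/289) - 9181) = 1/(√(2401 + 1936/289) - 9181) = 1/(√(695825/289) - 9181) = 1/(5*√27833/17 - 9181) = 1/(-9181 + 5*√27833/17)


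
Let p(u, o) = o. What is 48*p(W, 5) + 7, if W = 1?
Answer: 247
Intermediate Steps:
48*p(W, 5) + 7 = 48*5 + 7 = 240 + 7 = 247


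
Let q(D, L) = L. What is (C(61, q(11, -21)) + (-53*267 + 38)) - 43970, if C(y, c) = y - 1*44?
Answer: -58066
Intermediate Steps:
C(y, c) = -44 + y (C(y, c) = y - 44 = -44 + y)
(C(61, q(11, -21)) + (-53*267 + 38)) - 43970 = ((-44 + 61) + (-53*267 + 38)) - 43970 = (17 + (-14151 + 38)) - 43970 = (17 - 14113) - 43970 = -14096 - 43970 = -58066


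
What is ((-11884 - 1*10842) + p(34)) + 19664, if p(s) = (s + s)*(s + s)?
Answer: 1562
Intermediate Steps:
p(s) = 4*s**2 (p(s) = (2*s)*(2*s) = 4*s**2)
((-11884 - 1*10842) + p(34)) + 19664 = ((-11884 - 1*10842) + 4*34**2) + 19664 = ((-11884 - 10842) + 4*1156) + 19664 = (-22726 + 4624) + 19664 = -18102 + 19664 = 1562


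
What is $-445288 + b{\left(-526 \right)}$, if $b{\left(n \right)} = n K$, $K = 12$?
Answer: $-451600$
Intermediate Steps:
$b{\left(n \right)} = 12 n$ ($b{\left(n \right)} = n 12 = 12 n$)
$-445288 + b{\left(-526 \right)} = -445288 + 12 \left(-526\right) = -445288 - 6312 = -451600$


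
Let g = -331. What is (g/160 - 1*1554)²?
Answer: 61986558841/25600 ≈ 2.4213e+6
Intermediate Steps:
(g/160 - 1*1554)² = (-331/160 - 1*1554)² = (-331*1/160 - 1554)² = (-331/160 - 1554)² = (-248971/160)² = 61986558841/25600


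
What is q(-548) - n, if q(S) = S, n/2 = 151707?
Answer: -303962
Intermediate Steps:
n = 303414 (n = 2*151707 = 303414)
q(-548) - n = -548 - 1*303414 = -548 - 303414 = -303962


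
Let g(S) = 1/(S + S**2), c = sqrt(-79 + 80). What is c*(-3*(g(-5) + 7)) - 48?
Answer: -1383/20 ≈ -69.150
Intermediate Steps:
c = 1 (c = sqrt(1) = 1)
c*(-3*(g(-5) + 7)) - 48 = 1*(-3*(1/((-5)*(1 - 5)) + 7)) - 48 = 1*(-3*(-1/5/(-4) + 7)) - 48 = 1*(-3*(-1/5*(-1/4) + 7)) - 48 = 1*(-3*(1/20 + 7)) - 48 = 1*(-3*141/20) - 48 = 1*(-423/20) - 48 = -423/20 - 48 = -1383/20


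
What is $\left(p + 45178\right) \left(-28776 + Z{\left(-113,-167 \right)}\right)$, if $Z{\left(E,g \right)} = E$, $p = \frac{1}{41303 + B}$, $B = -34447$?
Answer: $- \frac{8948089520041}{6856} \approx -1.3051 \cdot 10^{9}$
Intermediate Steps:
$p = \frac{1}{6856}$ ($p = \frac{1}{41303 - 34447} = \frac{1}{6856} \approx 0.00014586$)
$\left(p + 45178\right) \left(-28776 + Z{\left(-113,-167 \right)}\right) = \left(\frac{1}{6856} + 45178\right) \left(-28776 - 113\right) = \frac{309740369}{6856} \left(-28889\right) = - \frac{8948089520041}{6856}$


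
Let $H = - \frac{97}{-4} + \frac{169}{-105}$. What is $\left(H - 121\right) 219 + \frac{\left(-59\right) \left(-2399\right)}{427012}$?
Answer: $- \frac{80482597106}{3736355} \approx -21540.0$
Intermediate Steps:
$H = \frac{9509}{420}$ ($H = \left(-97\right) \left(- \frac{1}{4}\right) + 169 \left(- \frac{1}{105}\right) = \frac{97}{4} - \frac{169}{105} = \frac{9509}{420} \approx 22.64$)
$\left(H - 121\right) 219 + \frac{\left(-59\right) \left(-2399\right)}{427012} = \left(\frac{9509}{420} - 121\right) 219 + \frac{\left(-59\right) \left(-2399\right)}{427012} = \left(- \frac{41311}{420}\right) 219 + 141541 \cdot \frac{1}{427012} = - \frac{3015703}{140} + \frac{141541}{427012} = - \frac{80482597106}{3736355}$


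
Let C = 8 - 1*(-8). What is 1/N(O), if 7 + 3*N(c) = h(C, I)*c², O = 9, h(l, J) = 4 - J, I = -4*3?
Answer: 3/1289 ≈ 0.0023274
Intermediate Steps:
I = -12
C = 16 (C = 8 + 8 = 16)
N(c) = -7/3 + 16*c²/3 (N(c) = -7/3 + ((4 - 1*(-12))*c²)/3 = -7/3 + ((4 + 12)*c²)/3 = -7/3 + (16*c²)/3 = -7/3 + 16*c²/3)
1/N(O) = 1/(-7/3 + (16/3)*9²) = 1/(-7/3 + (16/3)*81) = 1/(-7/3 + 432) = 1/(1289/3) = 3/1289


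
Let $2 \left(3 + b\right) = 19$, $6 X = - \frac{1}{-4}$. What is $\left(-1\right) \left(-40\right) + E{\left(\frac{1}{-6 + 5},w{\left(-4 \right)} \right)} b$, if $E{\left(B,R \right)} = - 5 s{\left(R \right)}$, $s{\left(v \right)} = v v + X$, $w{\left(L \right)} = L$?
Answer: $- \frac{23105}{48} \approx -481.35$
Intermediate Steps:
$X = \frac{1}{24}$ ($X = \frac{\left(-1\right) \frac{1}{-4}}{6} = \frac{\left(-1\right) \left(- \frac{1}{4}\right)}{6} = \frac{1}{6} \cdot \frac{1}{4} = \frac{1}{24} \approx 0.041667$)
$b = \frac{13}{2}$ ($b = -3 + \frac{1}{2} \cdot 19 = -3 + \frac{19}{2} = \frac{13}{2} \approx 6.5$)
$s{\left(v \right)} = \frac{1}{24} + v^{2}$ ($s{\left(v \right)} = v v + \frac{1}{24} = v^{2} + \frac{1}{24} = \frac{1}{24} + v^{2}$)
$E{\left(B,R \right)} = - \frac{5}{24} - 5 R^{2}$ ($E{\left(B,R \right)} = - 5 \left(\frac{1}{24} + R^{2}\right) = - \frac{5}{24} - 5 R^{2}$)
$\left(-1\right) \left(-40\right) + E{\left(\frac{1}{-6 + 5},w{\left(-4 \right)} \right)} b = \left(-1\right) \left(-40\right) + \left(- \frac{5}{24} - 5 \left(-4\right)^{2}\right) \frac{13}{2} = 40 + \left(- \frac{5}{24} - 80\right) \frac{13}{2} = 40 - \frac{25025}{48} = - \frac{23105}{48}$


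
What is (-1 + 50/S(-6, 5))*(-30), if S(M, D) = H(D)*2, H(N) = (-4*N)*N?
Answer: 75/2 ≈ 37.500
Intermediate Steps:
H(N) = -4*N²
S(M, D) = -8*D² (S(M, D) = -4*D²*2 = -8*D²)
(-1 + 50/S(-6, 5))*(-30) = (-1 + 50/((-8*5²)))*(-30) = (-1 + 50/((-8*25)))*(-30) = (-1 + 50/(-200))*(-30) = (-1 + 50*(-1/200))*(-30) = (-1 - ¼)*(-30) = -5/4*(-30) = 75/2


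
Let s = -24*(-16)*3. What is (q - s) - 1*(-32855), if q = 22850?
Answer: 54553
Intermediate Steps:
s = 1152 (s = 384*3 = 1152)
(q - s) - 1*(-32855) = (22850 - 1*1152) - 1*(-32855) = (22850 - 1152) + 32855 = 21698 + 32855 = 54553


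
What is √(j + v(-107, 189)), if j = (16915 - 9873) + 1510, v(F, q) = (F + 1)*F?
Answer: 7*√406 ≈ 141.05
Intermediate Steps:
v(F, q) = F*(1 + F) (v(F, q) = (1 + F)*F = F*(1 + F))
j = 8552 (j = 7042 + 1510 = 8552)
√(j + v(-107, 189)) = √(8552 - 107*(1 - 107)) = √(8552 - 107*(-106)) = √(8552 + 11342) = √19894 = 7*√406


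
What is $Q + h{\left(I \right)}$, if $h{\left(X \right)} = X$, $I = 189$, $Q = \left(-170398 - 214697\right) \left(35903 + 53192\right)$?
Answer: $-34310038836$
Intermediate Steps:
$Q = -34310039025$ ($Q = \left(-385095\right) 89095 = -34310039025$)
$Q + h{\left(I \right)} = -34310039025 + 189 = -34310038836$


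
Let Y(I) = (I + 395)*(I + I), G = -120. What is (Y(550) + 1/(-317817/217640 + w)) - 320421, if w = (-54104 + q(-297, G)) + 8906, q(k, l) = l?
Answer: 7092511557944983/9863327337 ≈ 7.1908e+5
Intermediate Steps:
w = -45318 (w = (-54104 - 120) + 8906 = -54224 + 8906 = -45318)
Y(I) = 2*I*(395 + I) (Y(I) = (395 + I)*(2*I) = 2*I*(395 + I))
(Y(550) + 1/(-317817/217640 + w)) - 320421 = (2*550*(395 + 550) + 1/(-317817/217640 - 45318)) - 320421 = (2*550*945 + 1/(-317817*1/217640 - 45318)) - 320421 = (1039500 + 1/(-317817/217640 - 45318)) - 320421 = (1039500 + 1/(-9863327337/217640)) - 320421 = (1039500 - 217640/9863327337) - 320421 = 10252928766593860/9863327337 - 320421 = 7092511557944983/9863327337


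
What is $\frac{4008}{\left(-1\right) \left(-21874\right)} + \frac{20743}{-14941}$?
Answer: $- \frac{196924427}{163409717} \approx -1.2051$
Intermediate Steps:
$\frac{4008}{\left(-1\right) \left(-21874\right)} + \frac{20743}{-14941} = \frac{4008}{21874} + 20743 \left(- \frac{1}{14941}\right) = 4008 \cdot \frac{1}{21874} - \frac{20743}{14941} = \frac{2004}{10937} - \frac{20743}{14941} = - \frac{196924427}{163409717}$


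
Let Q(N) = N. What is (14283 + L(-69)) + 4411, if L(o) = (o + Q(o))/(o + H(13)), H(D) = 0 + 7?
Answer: 579583/31 ≈ 18696.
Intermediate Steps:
H(D) = 7
L(o) = 2*o/(7 + o) (L(o) = (o + o)/(o + 7) = (2*o)/(7 + o) = 2*o/(7 + o))
(14283 + L(-69)) + 4411 = (14283 + 2*(-69)/(7 - 69)) + 4411 = (14283 + 2*(-69)/(-62)) + 4411 = (14283 + 2*(-69)*(-1/62)) + 4411 = (14283 + 69/31) + 4411 = 442842/31 + 4411 = 579583/31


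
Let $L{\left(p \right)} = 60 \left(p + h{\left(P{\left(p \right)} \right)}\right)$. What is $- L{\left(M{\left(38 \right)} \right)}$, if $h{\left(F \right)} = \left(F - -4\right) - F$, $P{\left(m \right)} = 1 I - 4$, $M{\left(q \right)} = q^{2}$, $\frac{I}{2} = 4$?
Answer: $-86880$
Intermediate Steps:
$I = 8$ ($I = 2 \cdot 4 = 8$)
$P{\left(m \right)} = 4$ ($P{\left(m \right)} = 1 \cdot 8 - 4 = 8 - 4 = 4$)
$h{\left(F \right)} = 4$ ($h{\left(F \right)} = \left(F + 4\right) - F = \left(4 + F\right) - F = 4$)
$L{\left(p \right)} = 240 + 60 p$ ($L{\left(p \right)} = 60 \left(p + 4\right) = 60 \left(4 + p\right) = 240 + 60 p$)
$- L{\left(M{\left(38 \right)} \right)} = - (240 + 60 \cdot 38^{2}) = - (240 + 60 \cdot 1444) = - (240 + 86640) = \left(-1\right) 86880 = -86880$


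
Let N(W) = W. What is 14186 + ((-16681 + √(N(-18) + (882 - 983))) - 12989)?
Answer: -15484 + I*√119 ≈ -15484.0 + 10.909*I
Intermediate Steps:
14186 + ((-16681 + √(N(-18) + (882 - 983))) - 12989) = 14186 + ((-16681 + √(-18 + (882 - 983))) - 12989) = 14186 + ((-16681 + √(-18 - 101)) - 12989) = 14186 + ((-16681 + √(-119)) - 12989) = 14186 + ((-16681 + I*√119) - 12989) = 14186 + (-29670 + I*√119) = -15484 + I*√119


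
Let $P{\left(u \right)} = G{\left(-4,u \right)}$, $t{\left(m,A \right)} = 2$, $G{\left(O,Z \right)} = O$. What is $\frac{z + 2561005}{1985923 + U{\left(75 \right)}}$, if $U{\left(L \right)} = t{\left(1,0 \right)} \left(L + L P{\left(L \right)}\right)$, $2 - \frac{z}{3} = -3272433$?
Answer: $\frac{1768330}{283639} \approx 6.2344$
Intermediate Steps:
$z = 9817305$ ($z = 6 - -9817299 = 6 + 9817299 = 9817305$)
$P{\left(u \right)} = -4$
$U{\left(L \right)} = - 6 L$ ($U{\left(L \right)} = 2 \left(L + L \left(-4\right)\right) = 2 \left(L - 4 L\right) = 2 \left(- 3 L\right) = - 6 L$)
$\frac{z + 2561005}{1985923 + U{\left(75 \right)}} = \frac{9817305 + 2561005}{1985923 - 450} = \frac{12378310}{1985923 - 450} = \frac{12378310}{1985473} = 12378310 \cdot \frac{1}{1985473} = \frac{1768330}{283639}$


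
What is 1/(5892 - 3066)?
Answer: 1/2826 ≈ 0.00035386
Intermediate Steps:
1/(5892 - 3066) = 1/2826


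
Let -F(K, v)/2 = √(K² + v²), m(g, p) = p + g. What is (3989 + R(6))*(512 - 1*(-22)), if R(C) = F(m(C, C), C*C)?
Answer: 2130126 - 12816*√10 ≈ 2.0896e+6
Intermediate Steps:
m(g, p) = g + p
F(K, v) = -2*√(K² + v²)
R(C) = -2*√(C⁴ + 4*C²) (R(C) = -2*√((C + C)² + (C*C)²) = -2*√((2*C)² + (C²)²) = -2*√(4*C² + C⁴) = -2*√(C⁴ + 4*C²))
(3989 + R(6))*(512 - 1*(-22)) = (3989 - 2*6*√(4 + 6²))*(512 - 1*(-22)) = (3989 - 2*6*√(4 + 36))*(512 + 22) = (3989 - 2*12*√10)*534 = (3989 - 24*√10)*534 = 2130126 - 12816*√10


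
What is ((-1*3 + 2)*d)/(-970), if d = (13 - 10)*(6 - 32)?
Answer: -39/485 ≈ -0.080412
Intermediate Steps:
d = -78 (d = 3*(-26) = -78)
((-1*3 + 2)*d)/(-970) = ((-1*3 + 2)*(-78))/(-970) = ((-3 + 2)*(-78))*(-1/970) = -1*(-78)*(-1/970) = 78*(-1/970) = -39/485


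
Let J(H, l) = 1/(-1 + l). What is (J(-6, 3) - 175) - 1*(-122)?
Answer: -105/2 ≈ -52.500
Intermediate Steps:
(J(-6, 3) - 175) - 1*(-122) = (1/(-1 + 3) - 175) - 1*(-122) = (1/2 - 175) + 122 = (½ - 175) + 122 = -349/2 + 122 = -105/2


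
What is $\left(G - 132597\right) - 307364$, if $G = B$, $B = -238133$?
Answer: $-678094$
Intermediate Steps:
$G = -238133$
$\left(G - 132597\right) - 307364 = \left(-238133 - 132597\right) - 307364 = -370730 - 307364 = -678094$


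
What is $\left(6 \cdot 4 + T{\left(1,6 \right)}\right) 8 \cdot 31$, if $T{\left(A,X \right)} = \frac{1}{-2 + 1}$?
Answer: $5704$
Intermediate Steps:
$T{\left(A,X \right)} = -1$ ($T{\left(A,X \right)} = \frac{1}{-1} = -1$)
$\left(6 \cdot 4 + T{\left(1,6 \right)}\right) 8 \cdot 31 = \left(6 \cdot 4 - 1\right) 8 \cdot 31 = \left(24 - 1\right) 8 \cdot 31 = 23 \cdot 8 \cdot 31 = 184 \cdot 31 = 5704$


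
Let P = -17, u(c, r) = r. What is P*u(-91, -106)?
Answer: 1802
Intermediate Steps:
P*u(-91, -106) = -17*(-106) = 1802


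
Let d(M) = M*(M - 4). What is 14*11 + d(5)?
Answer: 159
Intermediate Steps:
d(M) = M*(-4 + M)
14*11 + d(5) = 14*11 + 5*(-4 + 5) = 154 + 5*1 = 154 + 5 = 159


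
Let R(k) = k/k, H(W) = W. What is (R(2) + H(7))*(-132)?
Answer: -1056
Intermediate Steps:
R(k) = 1
(R(2) + H(7))*(-132) = (1 + 7)*(-132) = 8*(-132) = -1056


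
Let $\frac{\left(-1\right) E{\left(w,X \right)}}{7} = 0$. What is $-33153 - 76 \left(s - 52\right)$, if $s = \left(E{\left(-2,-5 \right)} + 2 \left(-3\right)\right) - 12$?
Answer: $-27833$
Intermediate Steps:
$E{\left(w,X \right)} = 0$ ($E{\left(w,X \right)} = \left(-7\right) 0 = 0$)
$s = -18$ ($s = \left(0 + 2 \left(-3\right)\right) - 12 = \left(0 - 6\right) - 12 = -6 - 12 = -18$)
$-33153 - 76 \left(s - 52\right) = -33153 - 76 \left(-18 - 52\right) = -33153 - 76 \left(-70\right) = -33153 - -5320 = -33153 + 5320 = -27833$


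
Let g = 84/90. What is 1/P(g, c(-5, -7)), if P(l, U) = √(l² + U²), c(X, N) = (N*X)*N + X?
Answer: 15*√3515674/7031348 ≈ 0.0040000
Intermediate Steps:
g = 14/15 (g = 84*(1/90) = 14/15 ≈ 0.93333)
c(X, N) = X + X*N² (c(X, N) = X*N² + X = X + X*N²)
P(l, U) = √(U² + l²)
1/P(g, c(-5, -7)) = 1/(√((-5*(1 + (-7)²))² + (14/15)²)) = 1/(√((-5*(1 + 49))² + 196/225)) = 1/(√((-5*50)² + 196/225)) = 1/(√((-250)² + 196/225)) = 1/(√(62500 + 196/225)) = 1/(√(14062696/225)) = 1/(2*√3515674/15) = 15*√3515674/7031348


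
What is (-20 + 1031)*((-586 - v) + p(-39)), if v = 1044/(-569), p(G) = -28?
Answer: -352153542/569 ≈ -6.1890e+5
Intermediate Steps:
v = -1044/569 (v = 1044*(-1/569) = -1044/569 ≈ -1.8348)
(-20 + 1031)*((-586 - v) + p(-39)) = (-20 + 1031)*((-586 - 1*(-1044/569)) - 28) = 1011*((-586 + 1044/569) - 28) = 1011*(-332390/569 - 28) = 1011*(-348322/569) = -352153542/569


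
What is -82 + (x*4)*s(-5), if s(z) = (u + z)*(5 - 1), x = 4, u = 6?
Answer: -18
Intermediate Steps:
s(z) = 24 + 4*z (s(z) = (6 + z)*(5 - 1) = (6 + z)*4 = 24 + 4*z)
-82 + (x*4)*s(-5) = -82 + (4*4)*(24 + 4*(-5)) = -82 + 16*(24 - 20) = -82 + 16*4 = -82 + 64 = -18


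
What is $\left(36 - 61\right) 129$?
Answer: $-3225$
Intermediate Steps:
$\left(36 - 61\right) 129 = \left(-25\right) 129 = -3225$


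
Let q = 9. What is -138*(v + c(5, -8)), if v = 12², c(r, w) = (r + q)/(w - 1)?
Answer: -58972/3 ≈ -19657.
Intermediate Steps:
c(r, w) = (9 + r)/(-1 + w) (c(r, w) = (r + 9)/(w - 1) = (9 + r)/(-1 + w))
v = 144
-138*(v + c(5, -8)) = -138*(144 + (9 + 5)/(-1 - 8)) = -138*(144 + 14/(-9)) = -138*(144 - ⅑*14) = -138*(144 - 14/9) = -138*1282/9 = -58972/3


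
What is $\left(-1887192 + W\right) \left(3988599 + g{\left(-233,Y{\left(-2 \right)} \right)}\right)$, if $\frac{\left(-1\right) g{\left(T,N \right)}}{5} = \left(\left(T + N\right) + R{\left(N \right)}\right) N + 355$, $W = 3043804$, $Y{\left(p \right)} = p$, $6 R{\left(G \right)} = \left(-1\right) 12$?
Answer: $4608467309848$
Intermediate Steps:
$R{\left(G \right)} = -2$ ($R{\left(G \right)} = \frac{\left(-1\right) 12}{6} = \frac{1}{6} \left(-12\right) = -2$)
$g{\left(T,N \right)} = -1775 - 5 N \left(-2 + N + T\right)$ ($g{\left(T,N \right)} = - 5 \left(\left(\left(T + N\right) - 2\right) N + 355\right) = - 5 \left(\left(\left(N + T\right) - 2\right) N + 355\right) = - 5 \left(\left(-2 + N + T\right) N + 355\right) = - 5 \left(N \left(-2 + N + T\right) + 355\right) = - 5 \left(355 + N \left(-2 + N + T\right)\right) = -1775 - 5 N \left(-2 + N + T\right)$)
$\left(-1887192 + W\right) \left(3988599 + g{\left(-233,Y{\left(-2 \right)} \right)}\right) = \left(-1887192 + 3043804\right) \left(3988599 - \left(1795 + 20 + 2330\right)\right) = 1156612 \left(3988599 - 4145\right) = 1156612 \cdot 3984454 = 4608467309848$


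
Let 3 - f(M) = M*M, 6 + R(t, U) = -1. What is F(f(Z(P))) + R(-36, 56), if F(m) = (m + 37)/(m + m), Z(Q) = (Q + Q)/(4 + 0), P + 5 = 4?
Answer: 5/22 ≈ 0.22727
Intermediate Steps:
P = -1 (P = -5 + 4 = -1)
Z(Q) = Q/2 (Z(Q) = (2*Q)/4 = (2*Q)*(¼) = Q/2)
R(t, U) = -7 (R(t, U) = -6 - 1 = -7)
f(M) = 3 - M² (f(M) = 3 - M*M = 3 - M²)
F(m) = (37 + m)/(2*m) (F(m) = (37 + m)/((2*m)) = (37 + m)*(1/(2*m)) = (37 + m)/(2*m))
F(f(Z(P))) + R(-36, 56) = (37 + (3 - ((½)*(-1))²))/(2*(3 - ((½)*(-1))²)) - 7 = (37 + (3 - (-½)²))/(2*(3 - (-½)²)) - 7 = (37 + (3 - 1*¼))/(2*(3 - 1*¼)) - 7 = (37 + (3 - ¼))/(2*(3 - ¼)) - 7 = (37 + 11/4)/(2*(11/4)) - 7 = (½)*(4/11)*(159/4) - 7 = 159/22 - 7 = 5/22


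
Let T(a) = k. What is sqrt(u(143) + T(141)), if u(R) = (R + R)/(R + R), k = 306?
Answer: sqrt(307) ≈ 17.521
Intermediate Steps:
T(a) = 306
u(R) = 1 (u(R) = (2*R)/((2*R)) = (2*R)*(1/(2*R)) = 1)
sqrt(u(143) + T(141)) = sqrt(1 + 306) = sqrt(307)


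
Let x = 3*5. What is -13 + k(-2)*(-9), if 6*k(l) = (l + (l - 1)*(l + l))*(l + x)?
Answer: -208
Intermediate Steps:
x = 15
k(l) = (15 + l)*(l + 2*l*(-1 + l))/6 (k(l) = ((l + (l - 1)*(l + l))*(l + 15))/6 = ((l + (-1 + l)*(2*l))*(15 + l))/6 = ((l + 2*l*(-1 + l))*(15 + l))/6 = ((15 + l)*(l + 2*l*(-1 + l)))/6 = (15 + l)*(l + 2*l*(-1 + l))/6)
-13 + k(-2)*(-9) = -13 + ((⅙)*(-2)*(-15 + 2*(-2)² + 29*(-2)))*(-9) = -13 + ((⅙)*(-2)*(-15 + 2*4 - 58))*(-9) = -13 + ((⅙)*(-2)*(-15 + 8 - 58))*(-9) = -13 + ((⅙)*(-2)*(-65))*(-9) = -13 + (65/3)*(-9) = -13 - 195 = -208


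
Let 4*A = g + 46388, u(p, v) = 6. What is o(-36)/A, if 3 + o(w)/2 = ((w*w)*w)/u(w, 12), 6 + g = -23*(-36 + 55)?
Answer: -20744/15315 ≈ -1.3545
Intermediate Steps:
g = -443 (g = -6 - 23*(-36 + 55) = -6 - 23*19 = -6 - 437 = -443)
o(w) = -6 + w³/3 (o(w) = -6 + 2*(((w*w)*w)/6) = -6 + 2*((w²*w)*(⅙)) = -6 + 2*(w³*(⅙)) = -6 + 2*(w³/6) = -6 + w³/3)
A = 45945/4 (A = (-443 + 46388)/4 = (¼)*45945 = 45945/4 ≈ 11486.)
o(-36)/A = (-6 + (⅓)*(-36)³)/(45945/4) = (-6 + (⅓)*(-46656))*(4/45945) = (-6 - 15552)*(4/45945) = -15558*4/45945 = -20744/15315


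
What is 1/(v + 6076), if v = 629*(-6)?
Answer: 1/2302 ≈ 0.00043440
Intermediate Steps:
v = -3774
1/(v + 6076) = 1/(-3774 + 6076) = 1/2302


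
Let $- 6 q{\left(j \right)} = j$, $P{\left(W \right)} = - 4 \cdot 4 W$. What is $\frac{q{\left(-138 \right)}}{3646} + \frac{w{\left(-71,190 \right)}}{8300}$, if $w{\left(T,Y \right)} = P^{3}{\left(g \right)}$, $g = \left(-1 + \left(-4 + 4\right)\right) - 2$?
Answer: $\frac{100852333}{7565450} \approx 13.331$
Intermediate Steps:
$g = -3$ ($g = \left(-1 + 0\right) - 2 = -1 - 2 = -3$)
$P{\left(W \right)} = - 16 W$
$q{\left(j \right)} = - \frac{j}{6}$
$w{\left(T,Y \right)} = 110592$ ($w{\left(T,Y \right)} = \left(\left(-16\right) \left(-3\right)\right)^{3} = 48^{3} = 110592$)
$\frac{q{\left(-138 \right)}}{3646} + \frac{w{\left(-71,190 \right)}}{8300} = \frac{\left(- \frac{1}{6}\right) \left(-138\right)}{3646} + \frac{110592}{8300} = 23 \cdot \frac{1}{3646} + 110592 \cdot \frac{1}{8300} = \frac{23}{3646} + \frac{27648}{2075} = \frac{100852333}{7565450}$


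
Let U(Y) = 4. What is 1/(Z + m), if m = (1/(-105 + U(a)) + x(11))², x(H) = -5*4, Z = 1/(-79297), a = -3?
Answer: 808908697/323883907776 ≈ 0.0024975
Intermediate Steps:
Z = -1/79297 ≈ -1.2611e-5
x(H) = -20
m = 4084441/10201 (m = (1/(-105 + 4) - 20)² = (1/(-101) - 20)² = (-1/101 - 20)² = (-2021/101)² = 4084441/10201 ≈ 400.40)
1/(Z + m) = 1/(-1/79297 + 4084441/10201) = 1/(323883907776/808908697) = 808908697/323883907776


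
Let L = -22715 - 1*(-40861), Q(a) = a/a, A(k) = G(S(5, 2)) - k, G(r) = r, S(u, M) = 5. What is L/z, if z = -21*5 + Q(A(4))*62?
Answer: -422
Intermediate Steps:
A(k) = 5 - k
Q(a) = 1
L = 18146 (L = -22715 + 40861 = 18146)
z = -43 (z = -21*5 + 1*62 = -105 + 62 = -43)
L/z = 18146/(-43) = 18146*(-1/43) = -422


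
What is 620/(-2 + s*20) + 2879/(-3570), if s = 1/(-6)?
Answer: -835783/7140 ≈ -117.06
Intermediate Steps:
s = -⅙ ≈ -0.16667
620/(-2 + s*20) + 2879/(-3570) = 620/(-2 - ⅙*20) + 2879/(-3570) = 620/(-2 - 10/3) + 2879*(-1/3570) = 620/(-16/3) - 2879/3570 = 620*(-3/16) - 2879/3570 = -465/4 - 2879/3570 = -835783/7140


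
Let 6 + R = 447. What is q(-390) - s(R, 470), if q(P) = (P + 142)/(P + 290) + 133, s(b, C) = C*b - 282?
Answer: -5171313/25 ≈ -2.0685e+5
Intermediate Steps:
R = 441 (R = -6 + 447 = 441)
s(b, C) = -282 + C*b
q(P) = 133 + (142 + P)/(290 + P) (q(P) = (142 + P)/(290 + P) + 133 = 133 + (142 + P)/(290 + P))
q(-390) - s(R, 470) = 2*(19356 + 67*(-390))/(290 - 390) - (-282 + 470*441) = 2*(19356 - 26130)/(-100) - (-282 + 207270) = 2*(-1/100)*(-6774) - 1*206988 = 3387/25 - 206988 = -5171313/25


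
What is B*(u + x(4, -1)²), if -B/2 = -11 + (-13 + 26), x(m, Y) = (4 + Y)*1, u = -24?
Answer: 60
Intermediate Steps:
x(m, Y) = 4 + Y
B = -4 (B = -2*(-11 + (-13 + 26)) = -2*(-11 + 13) = -2*2 = -4)
B*(u + x(4, -1)²) = -4*(-24 + (4 - 1)²) = -4*(-24 + 3²) = -4*(-24 + 9) = -4*(-15) = 60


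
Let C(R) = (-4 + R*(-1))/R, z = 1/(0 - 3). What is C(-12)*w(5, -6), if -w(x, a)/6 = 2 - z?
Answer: 28/3 ≈ 9.3333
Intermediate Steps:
z = -1/3 (z = 1/(-3) = -1/3 ≈ -0.33333)
w(x, a) = -14 (w(x, a) = -6*(2 - 1*(-1/3)) = -6*(2 + 1/3) = -6*7/3 = -14)
C(R) = (-4 - R)/R
C(-12)*w(5, -6) = ((-4 - 1*(-12))/(-12))*(-14) = -(-4 + 12)/12*(-14) = -1/12*8*(-14) = -2/3*(-14) = 28/3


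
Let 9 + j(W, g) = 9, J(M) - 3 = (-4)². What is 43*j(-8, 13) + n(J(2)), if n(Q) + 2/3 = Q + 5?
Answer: 70/3 ≈ 23.333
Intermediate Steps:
J(M) = 19 (J(M) = 3 + (-4)² = 3 + 16 = 19)
j(W, g) = 0 (j(W, g) = -9 + 9 = 0)
n(Q) = 13/3 + Q (n(Q) = -⅔ + (Q + 5) = -⅔ + (5 + Q) = 13/3 + Q)
43*j(-8, 13) + n(J(2)) = 43*0 + (13/3 + 19) = 0 + 70/3 = 70/3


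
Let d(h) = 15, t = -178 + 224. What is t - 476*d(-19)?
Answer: -7094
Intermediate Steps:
t = 46
t - 476*d(-19) = 46 - 476*15 = 46 - 7140 = -7094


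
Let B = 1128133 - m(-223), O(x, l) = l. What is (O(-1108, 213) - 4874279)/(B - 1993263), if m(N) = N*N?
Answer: 4874066/914859 ≈ 5.3277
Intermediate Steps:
m(N) = N**2
B = 1078404 (B = 1128133 - 1*(-223)**2 = 1128133 - 1*49729 = 1128133 - 49729 = 1078404)
(O(-1108, 213) - 4874279)/(B - 1993263) = (213 - 4874279)/(1078404 - 1993263) = -4874066/(-914859) = -4874066*(-1/914859) = 4874066/914859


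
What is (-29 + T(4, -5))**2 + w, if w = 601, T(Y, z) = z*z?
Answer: 617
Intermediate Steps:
T(Y, z) = z**2
(-29 + T(4, -5))**2 + w = (-29 + (-5)**2)**2 + 601 = (-29 + 25)**2 + 601 = (-4)**2 + 601 = 16 + 601 = 617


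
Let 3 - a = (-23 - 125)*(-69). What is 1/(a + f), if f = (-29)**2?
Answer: -1/9368 ≈ -0.00010675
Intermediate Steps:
a = -10209 (a = 3 - (-23 - 125)*(-69) = 3 - (-148)*(-69) = 3 - 1*10212 = 3 - 10212 = -10209)
f = 841
1/(a + f) = 1/(-10209 + 841) = 1/(-9368) = -1/9368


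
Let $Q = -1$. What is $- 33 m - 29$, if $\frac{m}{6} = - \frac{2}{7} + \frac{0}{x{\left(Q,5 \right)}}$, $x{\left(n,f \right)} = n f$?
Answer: $\frac{193}{7} \approx 27.571$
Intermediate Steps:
$x{\left(n,f \right)} = f n$
$m = - \frac{12}{7}$ ($m = 6 \left(- \frac{2}{7} + \frac{0}{5 \left(-1\right)}\right) = 6 \left(\left(-2\right) \frac{1}{7} + \frac{0}{-5}\right) = 6 \left(- \frac{2}{7} + 0 \left(- \frac{1}{5}\right)\right) = 6 \left(- \frac{2}{7} + 0\right) = 6 \left(- \frac{2}{7}\right) = - \frac{12}{7} \approx -1.7143$)
$- 33 m - 29 = \left(-33\right) \left(- \frac{12}{7}\right) - 29 = \frac{396}{7} - 29 = \frac{193}{7}$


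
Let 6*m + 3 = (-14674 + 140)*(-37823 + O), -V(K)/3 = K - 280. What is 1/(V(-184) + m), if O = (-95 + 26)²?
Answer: 6/480531457 ≈ 1.2486e-8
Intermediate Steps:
O = 4761 (O = (-69)² = 4761)
V(K) = 840 - 3*K (V(K) = -3*(K - 280) = -3*(-280 + K) = 840 - 3*K)
m = 480523105/6 (m = -½ + ((-14674 + 140)*(-37823 + 4761))/6 = -½ + (-14534*(-33062))/6 = -½ + (⅙)*480523108 = -½ + 240261554/3 = 480523105/6 ≈ 8.0087e+7)
1/(V(-184) + m) = 1/((840 - 3*(-184)) + 480523105/6) = 1/((840 + 552) + 480523105/6) = 1/(1392 + 480523105/6) = 1/(480531457/6) = 6/480531457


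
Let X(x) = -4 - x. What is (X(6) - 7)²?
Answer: 289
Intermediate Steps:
(X(6) - 7)² = ((-4 - 1*6) - 7)² = ((-4 - 6) - 7)² = (-10 - 7)² = (-17)² = 289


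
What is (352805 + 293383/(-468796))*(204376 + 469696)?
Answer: 27871744657423646/117199 ≈ 2.3782e+11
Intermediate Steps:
(352805 + 293383/(-468796))*(204376 + 469696) = (352805 + 293383*(-1/468796))*674072 = (352805 - 293383/468796)*674072 = (165393279397/468796)*674072 = 27871744657423646/117199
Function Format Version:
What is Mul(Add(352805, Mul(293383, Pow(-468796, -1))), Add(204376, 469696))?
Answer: Rational(27871744657423646, 117199) ≈ 2.3782e+11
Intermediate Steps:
Mul(Add(352805, Mul(293383, Pow(-468796, -1))), Add(204376, 469696)) = Mul(Add(352805, Mul(293383, Rational(-1, 468796))), 674072) = Mul(Add(352805, Rational(-293383, 468796)), 674072) = Mul(Rational(165393279397, 468796), 674072) = Rational(27871744657423646, 117199)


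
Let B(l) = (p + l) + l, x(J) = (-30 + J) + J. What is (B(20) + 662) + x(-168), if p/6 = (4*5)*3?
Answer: 696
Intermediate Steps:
x(J) = -30 + 2*J
p = 360 (p = 6*((4*5)*3) = 6*(20*3) = 6*60 = 360)
B(l) = 360 + 2*l (B(l) = (360 + l) + l = 360 + 2*l)
(B(20) + 662) + x(-168) = ((360 + 2*20) + 662) + (-30 + 2*(-168)) = ((360 + 40) + 662) + (-30 - 336) = (400 + 662) - 366 = 1062 - 366 = 696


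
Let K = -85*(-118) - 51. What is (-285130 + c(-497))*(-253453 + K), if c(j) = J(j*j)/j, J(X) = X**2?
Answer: 29959135566822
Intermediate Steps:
K = 9979 (K = 10030 - 51 = 9979)
c(j) = j**3 (c(j) = (j*j)**2/j = (j**2)**2/j = j**4/j = j**3)
(-285130 + c(-497))*(-253453 + K) = (-285130 + (-497)**3)*(-253453 + 9979) = (-285130 - 122763473)*(-243474) = -123048603*(-243474) = 29959135566822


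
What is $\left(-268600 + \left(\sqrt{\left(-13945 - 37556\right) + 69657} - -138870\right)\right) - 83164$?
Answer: $-212894 + 2 \sqrt{4539} \approx -2.1276 \cdot 10^{5}$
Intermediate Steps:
$\left(-268600 + \left(\sqrt{\left(-13945 - 37556\right) + 69657} - -138870\right)\right) - 83164 = \left(-268600 + \left(\sqrt{\left(-13945 - 37556\right) + 69657} + 138870\right)\right) - 83164 = \left(-268600 + \left(\sqrt{-51501 + 69657} + 138870\right)\right) - 83164 = \left(-268600 + \left(\sqrt{18156} + 138870\right)\right) - 83164 = \left(-268600 + \left(2 \sqrt{4539} + 138870\right)\right) - 83164 = \left(-268600 + \left(138870 + 2 \sqrt{4539}\right)\right) - 83164 = \left(-129730 + 2 \sqrt{4539}\right) - 83164 = -212894 + 2 \sqrt{4539}$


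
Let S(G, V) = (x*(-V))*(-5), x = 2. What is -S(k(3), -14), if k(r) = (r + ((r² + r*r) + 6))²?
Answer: 140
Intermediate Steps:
k(r) = (6 + r + 2*r²)² (k(r) = (r + ((r² + r²) + 6))² = (r + (2*r² + 6))² = (r + (6 + 2*r²))² = (6 + r + 2*r²)²)
S(G, V) = 10*V (S(G, V) = (2*(-V))*(-5) = -2*V*(-5) = 10*V)
-S(k(3), -14) = -10*(-14) = -1*(-140) = 140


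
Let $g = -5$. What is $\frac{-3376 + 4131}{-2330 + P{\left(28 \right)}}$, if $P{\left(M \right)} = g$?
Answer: $- \frac{151}{467} \approx -0.32334$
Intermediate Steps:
$P{\left(M \right)} = -5$
$\frac{-3376 + 4131}{-2330 + P{\left(28 \right)}} = \frac{-3376 + 4131}{-2330 - 5} = \frac{755}{-2335} = 755 \left(- \frac{1}{2335}\right) = - \frac{151}{467}$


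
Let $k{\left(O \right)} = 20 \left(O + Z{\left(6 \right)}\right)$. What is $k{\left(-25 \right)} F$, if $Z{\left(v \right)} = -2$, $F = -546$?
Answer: $294840$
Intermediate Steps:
$k{\left(O \right)} = -40 + 20 O$ ($k{\left(O \right)} = 20 \left(O - 2\right) = 20 \left(-2 + O\right) = -40 + 20 O$)
$k{\left(-25 \right)} F = \left(-40 + 20 \left(-25\right)\right) \left(-546\right) = \left(-40 - 500\right) \left(-546\right) = \left(-540\right) \left(-546\right) = 294840$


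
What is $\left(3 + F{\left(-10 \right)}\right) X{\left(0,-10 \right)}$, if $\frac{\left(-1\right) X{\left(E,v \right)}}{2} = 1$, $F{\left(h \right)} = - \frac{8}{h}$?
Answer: $- \frac{38}{5} \approx -7.6$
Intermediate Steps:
$X{\left(E,v \right)} = -2$ ($X{\left(E,v \right)} = \left(-2\right) 1 = -2$)
$\left(3 + F{\left(-10 \right)}\right) X{\left(0,-10 \right)} = \left(3 - \frac{8}{-10}\right) \left(-2\right) = \left(3 - - \frac{4}{5}\right) \left(-2\right) = \left(3 + \frac{4}{5}\right) \left(-2\right) = \frac{19}{5} \left(-2\right) = - \frac{38}{5}$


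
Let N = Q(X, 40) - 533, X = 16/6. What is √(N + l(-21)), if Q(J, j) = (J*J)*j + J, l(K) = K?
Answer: I*√2402/3 ≈ 16.337*I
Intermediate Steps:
X = 8/3 (X = 16*(⅙) = 8/3 ≈ 2.6667)
Q(J, j) = J + j*J² (Q(J, j) = J²*j + J = j*J² + J = J + j*J²)
N = -2213/9 (N = 8*(1 + (8/3)*40)/3 - 533 = 8*(1 + 320/3)/3 - 533 = (8/3)*(323/3) - 533 = 2584/9 - 533 = -2213/9 ≈ -245.89)
√(N + l(-21)) = √(-2213/9 - 21) = √(-2402/9) = I*√2402/3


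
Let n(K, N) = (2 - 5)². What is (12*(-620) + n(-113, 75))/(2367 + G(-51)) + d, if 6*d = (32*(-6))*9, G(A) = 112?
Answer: -721383/2479 ≈ -291.00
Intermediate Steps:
n(K, N) = 9 (n(K, N) = (-3)² = 9)
d = -288 (d = ((32*(-6))*9)/6 = (-192*9)/6 = (⅙)*(-1728) = -288)
(12*(-620) + n(-113, 75))/(2367 + G(-51)) + d = (12*(-620) + 9)/(2367 + 112) - 288 = (-7440 + 9)/2479 - 288 = -7431*1/2479 - 288 = -7431/2479 - 288 = -721383/2479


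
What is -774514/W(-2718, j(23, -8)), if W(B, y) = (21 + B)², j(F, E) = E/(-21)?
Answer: -774514/7273809 ≈ -0.10648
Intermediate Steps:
j(F, E) = -E/21 (j(F, E) = E*(-1/21) = -E/21)
-774514/W(-2718, j(23, -8)) = -774514/(21 - 2718)² = -774514/((-2697)²) = -774514/7273809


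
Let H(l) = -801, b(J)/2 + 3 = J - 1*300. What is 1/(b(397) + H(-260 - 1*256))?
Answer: -1/613 ≈ -0.0016313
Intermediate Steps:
b(J) = -606 + 2*J (b(J) = -6 + 2*(J - 1*300) = -6 + 2*(J - 300) = -6 + 2*(-300 + J) = -6 + (-600 + 2*J) = -606 + 2*J)
1/(b(397) + H(-260 - 1*256)) = 1/((-606 + 2*397) - 801) = 1/((-606 + 794) - 801) = 1/(188 - 801) = 1/(-613) = -1/613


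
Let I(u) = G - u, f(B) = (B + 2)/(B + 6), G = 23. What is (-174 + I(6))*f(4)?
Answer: -471/5 ≈ -94.200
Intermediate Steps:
f(B) = (2 + B)/(6 + B)
I(u) = 23 - u
(-174 + I(6))*f(4) = (-174 + (23 - 1*6))*((2 + 4)/(6 + 4)) = (-174 + (23 - 6))*(6/10) = (-174 + 17)*((⅒)*6) = -157*⅗ = -471/5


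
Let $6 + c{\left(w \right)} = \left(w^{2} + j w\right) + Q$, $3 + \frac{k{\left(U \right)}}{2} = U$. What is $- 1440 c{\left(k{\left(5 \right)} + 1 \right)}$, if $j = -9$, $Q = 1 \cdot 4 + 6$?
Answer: $23040$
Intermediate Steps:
$Q = 10$ ($Q = 4 + 6 = 10$)
$k{\left(U \right)} = -6 + 2 U$
$c{\left(w \right)} = 4 + w^{2} - 9 w$ ($c{\left(w \right)} = -6 + \left(\left(w^{2} - 9 w\right) + 10\right) = -6 + \left(10 + w^{2} - 9 w\right) = 4 + w^{2} - 9 w$)
$- 1440 c{\left(k{\left(5 \right)} + 1 \right)} = - 1440 \left(4 + \left(\left(-6 + 2 \cdot 5\right) + 1\right)^{2} - 9 \left(\left(-6 + 2 \cdot 5\right) + 1\right)\right) = - 1440 \left(4 + \left(\left(-6 + 10\right) + 1\right)^{2} - 9 \left(\left(-6 + 10\right) + 1\right)\right) = - 1440 \left(4 + \left(4 + 1\right)^{2} - 9 \left(4 + 1\right)\right) = - 1440 \left(4 + 5^{2} - 45\right) = - 1440 \left(4 + 25 - 45\right) = \left(-1440\right) \left(-16\right) = 23040$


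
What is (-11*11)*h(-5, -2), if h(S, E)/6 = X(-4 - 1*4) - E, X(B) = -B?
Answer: -7260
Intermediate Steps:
h(S, E) = 48 - 6*E (h(S, E) = 6*(-(-4 - 1*4) - E) = 6*(-(-4 - 4) - E) = 6*(-1*(-8) - E) = 6*(8 - E) = 48 - 6*E)
(-11*11)*h(-5, -2) = (-11*11)*(48 - 6*(-2)) = -121*(48 + 12) = -121*60 = -7260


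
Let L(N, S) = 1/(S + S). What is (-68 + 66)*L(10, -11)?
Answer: 1/11 ≈ 0.090909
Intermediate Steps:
L(N, S) = 1/(2*S)
(-68 + 66)*L(10, -11) = (-68 + 66)*((1/2)/(-11)) = -(-1)/11 = -2*(-1/22) = 1/11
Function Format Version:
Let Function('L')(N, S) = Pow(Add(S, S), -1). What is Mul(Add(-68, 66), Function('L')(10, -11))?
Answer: Rational(1, 11) ≈ 0.090909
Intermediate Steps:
Function('L')(N, S) = Mul(Rational(1, 2), Pow(S, -1)) (Function('L')(N, S) = Pow(Mul(2, S), -1) = Mul(Rational(1, 2), Pow(S, -1)))
Mul(Add(-68, 66), Function('L')(10, -11)) = Mul(Add(-68, 66), Mul(Rational(1, 2), Pow(-11, -1))) = Mul(-2, Mul(Rational(1, 2), Rational(-1, 11))) = Mul(-2, Rational(-1, 22)) = Rational(1, 11)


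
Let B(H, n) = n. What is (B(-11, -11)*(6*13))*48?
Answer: -41184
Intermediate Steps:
(B(-11, -11)*(6*13))*48 = -66*13*48 = -11*78*48 = -858*48 = -41184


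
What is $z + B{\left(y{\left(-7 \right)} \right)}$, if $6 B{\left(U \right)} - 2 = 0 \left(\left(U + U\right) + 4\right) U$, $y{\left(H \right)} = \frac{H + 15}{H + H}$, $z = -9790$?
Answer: $- \frac{29369}{3} \approx -9789.7$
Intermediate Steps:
$y{\left(H \right)} = \frac{15 + H}{2 H}$
$B{\left(U \right)} = \frac{1}{3}$ ($B{\left(U \right)} = \frac{1}{3} + \frac{0 \left(\left(U + U\right) + 4\right) U}{6} = \frac{1}{3} + \frac{0 \left(2 U + 4\right) U}{6} = \frac{1}{3} + \frac{0 \left(4 + 2 U\right) U}{6} = \frac{1}{3} + \frac{0 U}{6} = \frac{1}{3} + \frac{1}{6} \cdot 0 = \frac{1}{3} + 0 = \frac{1}{3}$)
$z + B{\left(y{\left(-7 \right)} \right)} = -9790 + \frac{1}{3} = - \frac{29369}{3}$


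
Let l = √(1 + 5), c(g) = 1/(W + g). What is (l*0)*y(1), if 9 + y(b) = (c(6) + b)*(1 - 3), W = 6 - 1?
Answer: 0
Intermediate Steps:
W = 5
c(g) = 1/(5 + g)
l = √6 ≈ 2.4495
y(b) = -101/11 - 2*b (y(b) = -9 + (1/(5 + 6) + b)*(1 - 3) = -9 + (1/11 + b)*(-2) = -9 + (-2/11 - 2*b) = -101/11 - 2*b)
(l*0)*y(1) = (√6*0)*(-101/11 - 2*1) = 0*(-101/11 - 2) = 0*(-123/11) = 0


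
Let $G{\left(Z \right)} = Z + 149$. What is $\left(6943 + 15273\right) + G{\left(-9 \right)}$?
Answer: $22356$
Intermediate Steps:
$G{\left(Z \right)} = 149 + Z$
$\left(6943 + 15273\right) + G{\left(-9 \right)} = \left(6943 + 15273\right) + \left(149 - 9\right) = 22216 + 140 = 22356$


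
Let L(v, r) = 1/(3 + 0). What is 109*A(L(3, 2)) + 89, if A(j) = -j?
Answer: 158/3 ≈ 52.667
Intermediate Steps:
L(v, r) = ⅓ (L(v, r) = 1/3 = ⅓)
109*A(L(3, 2)) + 89 = 109*(-1*⅓) + 89 = 109*(-⅓) + 89 = -109/3 + 89 = 158/3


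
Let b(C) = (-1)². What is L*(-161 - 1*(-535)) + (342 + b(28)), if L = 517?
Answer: 193701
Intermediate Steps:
b(C) = 1
L*(-161 - 1*(-535)) + (342 + b(28)) = 517*(-161 - 1*(-535)) + (342 + 1) = 517*(-161 + 535) + 343 = 517*374 + 343 = 193358 + 343 = 193701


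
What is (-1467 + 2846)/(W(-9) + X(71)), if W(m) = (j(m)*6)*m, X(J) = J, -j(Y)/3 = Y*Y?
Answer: 1379/13193 ≈ 0.10453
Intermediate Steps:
j(Y) = -3*Y**2 (j(Y) = -3*Y*Y = -3*Y**2)
W(m) = -18*m**3 (W(m) = (-3*m**2*6)*m = (-18*m**2)*m = -18*m**3)
(-1467 + 2846)/(W(-9) + X(71)) = (-1467 + 2846)/(-18*(-9)**3 + 71) = 1379/(-18*(-729) + 71) = 1379/(13122 + 71) = 1379/13193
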